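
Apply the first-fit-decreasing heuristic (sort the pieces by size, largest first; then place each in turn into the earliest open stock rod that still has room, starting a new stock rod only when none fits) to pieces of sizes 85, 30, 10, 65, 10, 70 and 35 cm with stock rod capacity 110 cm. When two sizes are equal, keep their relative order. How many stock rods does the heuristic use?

3

Sorted descending: 85, 70, 65, 35, 30, 10, 10.
  85 → stock rod 1 (new)  [load 85/110]
  70 → stock rod 2 (new)  [load 70/110]
  65 → stock rod 3 (new)  [load 65/110]
  35 → stock rod 2  [load 105/110]
  30 → stock rod 3  [load 95/110]
  10 → stock rod 1  [load 95/110]
  10 → stock rod 1  [load 105/110]
3 stock rods opened.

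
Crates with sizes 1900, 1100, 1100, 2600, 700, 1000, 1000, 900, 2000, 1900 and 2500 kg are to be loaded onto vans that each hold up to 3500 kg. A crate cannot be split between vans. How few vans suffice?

Total = 2600 + 2500 + 2000 + 1900 + 1900 + 1100 + 1100 + 1000 + 1000 + 900 + 700 = 16700 kg.
Lower bound: ⌈16700/3500⌉ = 5 vans.
A packing using 6 vans:
  van 1: 2600 + 900 = 3500
  van 2: 2500 + 1000 = 3500
  van 3: 2000 + 1100 = 3100
  van 4: 1900 + 1100 = 3000
  van 5: 1900 + 1000 = 2900
  van 6: 700 = 700
No arrangement into 5 vans stays within capacity, so 6 is optimal.

6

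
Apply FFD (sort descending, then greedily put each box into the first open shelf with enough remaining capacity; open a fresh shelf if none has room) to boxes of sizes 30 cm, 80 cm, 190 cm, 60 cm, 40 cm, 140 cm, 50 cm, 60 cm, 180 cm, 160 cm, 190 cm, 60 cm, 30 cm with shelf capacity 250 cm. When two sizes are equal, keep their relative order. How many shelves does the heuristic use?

6

Sorted descending: 190, 190, 180, 160, 140, 80, 60, 60, 60, 50, 40, 30, 30.
  190 → shelf 1 (new)  [load 190/250]
  190 → shelf 2 (new)  [load 190/250]
  180 → shelf 3 (new)  [load 180/250]
  160 → shelf 4 (new)  [load 160/250]
  140 → shelf 5 (new)  [load 140/250]
  80 → shelf 4  [load 240/250]
  60 → shelf 1  [load 250/250]
  60 → shelf 2  [load 250/250]
  60 → shelf 3  [load 240/250]
  50 → shelf 5  [load 190/250]
  40 → shelf 5  [load 230/250]
  30 → shelf 6 (new)  [load 30/250]
  30 → shelf 6  [load 60/250]
6 shelves opened.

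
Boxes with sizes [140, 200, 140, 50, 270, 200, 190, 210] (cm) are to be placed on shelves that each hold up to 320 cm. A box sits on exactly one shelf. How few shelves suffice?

6

Total = 270 + 210 + 200 + 200 + 190 + 140 + 140 + 50 = 1400 cm.
Lower bound: ⌈1400/320⌉ = 5 shelves.
A packing using 6 shelves:
  shelf 1: 270 + 50 = 320
  shelf 2: 210 = 210
  shelf 3: 200 = 200
  shelf 4: 200 = 200
  shelf 5: 190 = 190
  shelf 6: 140 + 140 = 280
No arrangement into 5 shelves stays within capacity, so 6 is optimal.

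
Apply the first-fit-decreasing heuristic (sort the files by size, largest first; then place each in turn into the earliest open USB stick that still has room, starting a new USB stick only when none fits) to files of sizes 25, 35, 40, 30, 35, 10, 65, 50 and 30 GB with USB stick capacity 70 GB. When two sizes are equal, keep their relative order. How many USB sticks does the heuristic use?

Sorted descending: 65, 50, 40, 35, 35, 30, 30, 25, 10.
  65 → USB stick 1 (new)  [load 65/70]
  50 → USB stick 2 (new)  [load 50/70]
  40 → USB stick 3 (new)  [load 40/70]
  35 → USB stick 4 (new)  [load 35/70]
  35 → USB stick 4  [load 70/70]
  30 → USB stick 3  [load 70/70]
  30 → USB stick 5 (new)  [load 30/70]
  25 → USB stick 5  [load 55/70]
  10 → USB stick 2  [load 60/70]
5 USB sticks opened.

5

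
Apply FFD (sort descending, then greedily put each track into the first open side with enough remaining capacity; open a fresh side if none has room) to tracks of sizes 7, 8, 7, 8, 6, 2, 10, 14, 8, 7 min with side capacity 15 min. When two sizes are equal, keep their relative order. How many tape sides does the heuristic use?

6

Sorted descending: 14, 10, 8, 8, 8, 7, 7, 7, 6, 2.
  14 → side 1 (new)  [load 14/15]
  10 → side 2 (new)  [load 10/15]
  8 → side 3 (new)  [load 8/15]
  8 → side 4 (new)  [load 8/15]
  8 → side 5 (new)  [load 8/15]
  7 → side 3  [load 15/15]
  7 → side 4  [load 15/15]
  7 → side 5  [load 15/15]
  6 → side 6 (new)  [load 6/15]
  2 → side 2  [load 12/15]
6 tape sides opened.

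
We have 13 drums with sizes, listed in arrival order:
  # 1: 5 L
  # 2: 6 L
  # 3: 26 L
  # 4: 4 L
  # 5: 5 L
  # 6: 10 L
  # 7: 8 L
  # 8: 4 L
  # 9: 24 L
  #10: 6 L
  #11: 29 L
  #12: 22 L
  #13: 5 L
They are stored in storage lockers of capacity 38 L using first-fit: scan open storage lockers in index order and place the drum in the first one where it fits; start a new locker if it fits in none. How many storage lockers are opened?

  5 → locker 1 (new)  [load 5/38]
  6 → locker 1  [load 11/38]
  26 → locker 1  [load 37/38]
  4 → locker 2 (new)  [load 4/38]
  5 → locker 2  [load 9/38]
  10 → locker 2  [load 19/38]
  8 → locker 2  [load 27/38]
  4 → locker 2  [load 31/38]
  24 → locker 3 (new)  [load 24/38]
  6 → locker 2  [load 37/38]
  29 → locker 4 (new)  [load 29/38]
  22 → locker 5 (new)  [load 22/38]
  5 → locker 3  [load 29/38]
5 storage lockers opened.

5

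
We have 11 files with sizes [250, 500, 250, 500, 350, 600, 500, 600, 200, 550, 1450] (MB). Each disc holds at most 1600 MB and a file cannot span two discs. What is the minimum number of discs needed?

4

Total = 1450 + 600 + 600 + 550 + 500 + 500 + 500 + 350 + 250 + 250 + 200 = 5750 MB.
Lower bound: ⌈5750/1600⌉ = 4 discs.
A packing using 4 discs:
  disc 1: 1450 = 1450
  disc 2: 600 + 600 + 350 = 1550
  disc 3: 550 + 500 + 500 = 1550
  disc 4: 500 + 250 + 250 + 200 = 1200
This matches the lower bound, so 4 is optimal.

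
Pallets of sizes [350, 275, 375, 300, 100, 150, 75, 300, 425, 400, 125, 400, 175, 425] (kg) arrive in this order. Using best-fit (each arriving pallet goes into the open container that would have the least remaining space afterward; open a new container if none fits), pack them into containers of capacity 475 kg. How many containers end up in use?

  350 → container 1 (new)  [load 350/475]
  275 → container 2 (new)  [load 275/475]
  375 → container 3 (new)  [load 375/475]
  300 → container 4 (new)  [load 300/475]
  100 → container 3  [load 475/475]
  150 → container 4  [load 450/475]
  75 → container 1  [load 425/475]
  300 → container 5 (new)  [load 300/475]
  425 → container 6 (new)  [load 425/475]
  400 → container 7 (new)  [load 400/475]
  125 → container 5  [load 425/475]
  400 → container 8 (new)  [load 400/475]
  175 → container 2  [load 450/475]
  425 → container 9 (new)  [load 425/475]
9 containers opened.

9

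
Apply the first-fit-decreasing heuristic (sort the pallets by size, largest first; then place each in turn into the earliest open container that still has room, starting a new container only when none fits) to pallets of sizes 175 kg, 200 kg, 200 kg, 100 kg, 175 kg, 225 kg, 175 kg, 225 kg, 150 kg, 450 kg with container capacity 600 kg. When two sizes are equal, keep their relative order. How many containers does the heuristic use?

Sorted descending: 450, 225, 225, 200, 200, 175, 175, 175, 150, 100.
  450 → container 1 (new)  [load 450/600]
  225 → container 2 (new)  [load 225/600]
  225 → container 2  [load 450/600]
  200 → container 3 (new)  [load 200/600]
  200 → container 3  [load 400/600]
  175 → container 3  [load 575/600]
  175 → container 4 (new)  [load 175/600]
  175 → container 4  [load 350/600]
  150 → container 1  [load 600/600]
  100 → container 2  [load 550/600]
4 containers opened.

4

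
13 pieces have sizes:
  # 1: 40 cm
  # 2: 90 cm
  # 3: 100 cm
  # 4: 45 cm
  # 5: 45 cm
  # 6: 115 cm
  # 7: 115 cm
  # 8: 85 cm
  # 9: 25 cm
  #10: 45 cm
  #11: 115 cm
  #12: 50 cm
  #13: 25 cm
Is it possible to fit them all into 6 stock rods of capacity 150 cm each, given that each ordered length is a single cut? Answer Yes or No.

No

Total = 895 cm; ⌈895/150⌉ = 6.
The bound of 6 does not rule out 6, but exhaustive search shows no assignment into 6 stock rods of capacity 150 cm exists — the minimum is 7.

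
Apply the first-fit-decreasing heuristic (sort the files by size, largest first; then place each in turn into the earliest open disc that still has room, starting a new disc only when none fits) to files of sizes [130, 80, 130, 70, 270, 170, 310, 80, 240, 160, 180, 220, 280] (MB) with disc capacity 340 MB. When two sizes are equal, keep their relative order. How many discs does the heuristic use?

Sorted descending: 310, 280, 270, 240, 220, 180, 170, 160, 130, 130, 80, 80, 70.
  310 → disc 1 (new)  [load 310/340]
  280 → disc 2 (new)  [load 280/340]
  270 → disc 3 (new)  [load 270/340]
  240 → disc 4 (new)  [load 240/340]
  220 → disc 5 (new)  [load 220/340]
  180 → disc 6 (new)  [load 180/340]
  170 → disc 7 (new)  [load 170/340]
  160 → disc 6  [load 340/340]
  130 → disc 7  [load 300/340]
  130 → disc 8 (new)  [load 130/340]
  80 → disc 4  [load 320/340]
  80 → disc 5  [load 300/340]
  70 → disc 3  [load 340/340]
8 discs opened.

8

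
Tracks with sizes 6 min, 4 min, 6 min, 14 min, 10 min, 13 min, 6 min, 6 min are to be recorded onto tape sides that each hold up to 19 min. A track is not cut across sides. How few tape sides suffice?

Total = 14 + 13 + 10 + 6 + 6 + 6 + 6 + 4 = 65 min.
Lower bound: ⌈65/19⌉ = 4 tape sides.
A packing using 4 tape sides:
  side 1: 14 + 4 = 18
  side 2: 13 + 6 = 19
  side 3: 10 + 6 = 16
  side 4: 6 + 6 = 12
This matches the lower bound, so 4 is optimal.

4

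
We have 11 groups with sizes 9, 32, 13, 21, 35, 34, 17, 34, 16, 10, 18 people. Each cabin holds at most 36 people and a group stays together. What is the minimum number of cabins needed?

Total = 35 + 34 + 34 + 32 + 21 + 18 + 17 + 16 + 13 + 10 + 9 = 239 people.
Lower bound: ⌈239/36⌉ = 7 cabins.
A packing using 7 cabins:
  cabin 1: 35 = 35
  cabin 2: 34 = 34
  cabin 3: 34 = 34
  cabin 4: 32 = 32
  cabin 5: 21 + 13 = 34
  cabin 6: 18 + 17 = 35
  cabin 7: 16 + 10 + 9 = 35
This matches the lower bound, so 7 is optimal.

7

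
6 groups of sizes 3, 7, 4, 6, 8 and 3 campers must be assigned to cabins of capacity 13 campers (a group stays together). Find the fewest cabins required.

Total = 8 + 7 + 6 + 4 + 3 + 3 = 31 campers.
Lower bound: ⌈31/13⌉ = 3 cabins.
A packing using 3 cabins:
  cabin 1: 8 + 4 = 12
  cabin 2: 7 + 6 = 13
  cabin 3: 3 + 3 = 6
This matches the lower bound, so 3 is optimal.

3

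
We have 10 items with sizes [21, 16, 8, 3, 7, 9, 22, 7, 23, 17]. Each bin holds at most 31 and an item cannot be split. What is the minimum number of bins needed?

Total = 23 + 22 + 21 + 17 + 16 + 9 + 8 + 7 + 7 + 3 = 133.
Lower bound: ⌈133/31⌉ = 5 bins.
A packing using 5 bins:
  bin 1: 23 + 8 = 31
  bin 2: 22 + 9 = 31
  bin 3: 21 + 7 + 3 = 31
  bin 4: 17 + 7 = 24
  bin 5: 16 = 16
This matches the lower bound, so 5 is optimal.

5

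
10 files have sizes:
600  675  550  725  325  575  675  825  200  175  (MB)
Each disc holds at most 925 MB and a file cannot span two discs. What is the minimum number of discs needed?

7

Total = 825 + 725 + 675 + 675 + 600 + 575 + 550 + 325 + 200 + 175 = 5325 MB.
Lower bound: ⌈5325/925⌉ = 6 discs.
Also, 7 files each exceed 925/2 MB, and no two of those can share a disc, so at least 7 discs are needed.
A packing using 7 discs:
  disc 1: 825 = 825
  disc 2: 725 + 200 = 925
  disc 3: 675 + 175 = 850
  disc 4: 675 = 675
  disc 5: 600 + 325 = 925
  disc 6: 575 = 575
  disc 7: 550 = 550
This matches the lower bound, so 7 is optimal.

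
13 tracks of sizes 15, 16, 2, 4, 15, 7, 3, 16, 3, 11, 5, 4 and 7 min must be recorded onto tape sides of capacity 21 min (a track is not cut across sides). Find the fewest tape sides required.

6

Total = 16 + 16 + 15 + 15 + 11 + 7 + 7 + 5 + 4 + 4 + 3 + 3 + 2 = 108 min.
Lower bound: ⌈108/21⌉ = 6 tape sides.
A packing using 6 tape sides:
  side 1: 16 + 5 = 21
  side 2: 16 + 4 = 20
  side 3: 15 + 4 + 2 = 21
  side 4: 15 + 3 + 3 = 21
  side 5: 11 + 7 = 18
  side 6: 7 = 7
This matches the lower bound, so 6 is optimal.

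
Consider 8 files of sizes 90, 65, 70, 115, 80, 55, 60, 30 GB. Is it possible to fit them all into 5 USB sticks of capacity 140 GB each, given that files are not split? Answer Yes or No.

A valid assignment using 5 USB sticks:
  USB stick 1: 115 = 115
  USB stick 2: 90 + 30 = 120
  USB stick 3: 80 + 60 = 140
  USB stick 4: 70 + 65 = 135
  USB stick 5: 55 = 55
Every load is within 140 GB, so 5 USB sticks suffice.

Yes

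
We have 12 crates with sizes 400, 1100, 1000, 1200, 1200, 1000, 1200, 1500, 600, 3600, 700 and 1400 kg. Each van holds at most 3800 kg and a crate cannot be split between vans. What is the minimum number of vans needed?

4

Total = 3600 + 1500 + 1400 + 1200 + 1200 + 1200 + 1100 + 1000 + 1000 + 700 + 600 + 400 = 14900 kg.
Lower bound: ⌈14900/3800⌉ = 4 vans.
A packing using 4 vans:
  van 1: 3600 = 3600
  van 2: 1500 + 1200 + 1100 = 3800
  van 3: 1400 + 1200 + 1200 = 3800
  van 4: 1000 + 1000 + 700 + 600 + 400 = 3700
This matches the lower bound, so 4 is optimal.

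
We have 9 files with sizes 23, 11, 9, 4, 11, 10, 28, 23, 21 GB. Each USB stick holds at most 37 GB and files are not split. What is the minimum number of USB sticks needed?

4

Total = 28 + 23 + 23 + 21 + 11 + 11 + 10 + 9 + 4 = 140 GB.
Lower bound: ⌈140/37⌉ = 4 USB sticks.
A packing using 4 USB sticks:
  USB stick 1: 28 + 9 = 37
  USB stick 2: 23 + 11 = 34
  USB stick 3: 23 + 11 = 34
  USB stick 4: 21 + 10 + 4 = 35
This matches the lower bound, so 4 is optimal.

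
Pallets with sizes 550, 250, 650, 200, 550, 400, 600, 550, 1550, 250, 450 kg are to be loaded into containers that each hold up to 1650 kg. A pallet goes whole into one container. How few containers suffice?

Total = 1550 + 650 + 600 + 550 + 550 + 550 + 450 + 400 + 250 + 250 + 200 = 6000 kg.
Lower bound: ⌈6000/1650⌉ = 4 containers.
A packing using 4 containers:
  container 1: 1550 = 1550
  container 2: 650 + 600 + 400 = 1650
  container 3: 550 + 550 + 550 = 1650
  container 4: 450 + 250 + 250 + 200 = 1150
This matches the lower bound, so 4 is optimal.

4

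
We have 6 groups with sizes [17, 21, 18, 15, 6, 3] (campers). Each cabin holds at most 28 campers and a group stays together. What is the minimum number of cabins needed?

Total = 21 + 18 + 17 + 15 + 6 + 3 = 80 campers.
Lower bound: ⌈80/28⌉ = 3 cabins.
Also, 4 groups each exceed 14 campers, and no two of those can share a cabin, so at least 4 cabins are needed.
A packing using 4 cabins:
  cabin 1: 21 + 6 = 27
  cabin 2: 18 + 3 = 21
  cabin 3: 17 = 17
  cabin 4: 15 = 15
This matches the lower bound, so 4 is optimal.

4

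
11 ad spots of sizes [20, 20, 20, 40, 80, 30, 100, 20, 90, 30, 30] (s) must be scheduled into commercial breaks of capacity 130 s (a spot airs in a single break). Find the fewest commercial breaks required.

4

Total = 100 + 90 + 80 + 40 + 30 + 30 + 30 + 20 + 20 + 20 + 20 = 480 s.
Lower bound: ⌈480/130⌉ = 4 commercial breaks.
A packing using 4 commercial breaks:
  break 1: 100 + 30 = 130
  break 2: 90 + 40 = 130
  break 3: 80 + 30 + 20 = 130
  break 4: 30 + 20 + 20 + 20 = 90
This matches the lower bound, so 4 is optimal.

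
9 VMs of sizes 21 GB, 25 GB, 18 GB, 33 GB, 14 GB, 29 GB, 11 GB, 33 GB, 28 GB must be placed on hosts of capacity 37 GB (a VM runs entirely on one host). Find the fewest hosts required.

7

Total = 33 + 33 + 29 + 28 + 25 + 21 + 18 + 14 + 11 = 212 GB.
Lower bound: ⌈212/37⌉ = 6 hosts.
A packing using 7 hosts:
  host 1: 33 = 33
  host 2: 33 = 33
  host 3: 29 = 29
  host 4: 28 = 28
  host 5: 25 + 11 = 36
  host 6: 21 + 14 = 35
  host 7: 18 = 18
No arrangement into 6 hosts stays within capacity, so 7 is optimal.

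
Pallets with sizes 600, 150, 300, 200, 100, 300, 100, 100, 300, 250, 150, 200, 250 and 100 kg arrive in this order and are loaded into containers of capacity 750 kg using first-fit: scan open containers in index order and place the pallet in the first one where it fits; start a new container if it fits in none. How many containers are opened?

  600 → container 1 (new)  [load 600/750]
  150 → container 1  [load 750/750]
  300 → container 2 (new)  [load 300/750]
  200 → container 2  [load 500/750]
  100 → container 2  [load 600/750]
  300 → container 3 (new)  [load 300/750]
  100 → container 2  [load 700/750]
  100 → container 3  [load 400/750]
  300 → container 3  [load 700/750]
  250 → container 4 (new)  [load 250/750]
  150 → container 4  [load 400/750]
  200 → container 4  [load 600/750]
  250 → container 5 (new)  [load 250/750]
  100 → container 4  [load 700/750]
5 containers opened.

5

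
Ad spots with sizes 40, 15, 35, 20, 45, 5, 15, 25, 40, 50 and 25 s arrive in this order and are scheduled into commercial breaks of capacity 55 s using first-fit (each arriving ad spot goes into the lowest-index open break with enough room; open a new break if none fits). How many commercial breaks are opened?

  40 → break 1 (new)  [load 40/55]
  15 → break 1  [load 55/55]
  35 → break 2 (new)  [load 35/55]
  20 → break 2  [load 55/55]
  45 → break 3 (new)  [load 45/55]
  5 → break 3  [load 50/55]
  15 → break 4 (new)  [load 15/55]
  25 → break 4  [load 40/55]
  40 → break 5 (new)  [load 40/55]
  50 → break 6 (new)  [load 50/55]
  25 → break 7 (new)  [load 25/55]
7 commercial breaks opened.

7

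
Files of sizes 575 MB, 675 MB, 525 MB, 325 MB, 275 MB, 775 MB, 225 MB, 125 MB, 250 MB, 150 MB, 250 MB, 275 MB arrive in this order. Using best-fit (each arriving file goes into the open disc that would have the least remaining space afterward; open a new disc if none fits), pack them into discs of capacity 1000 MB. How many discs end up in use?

  575 → disc 1 (new)  [load 575/1000]
  675 → disc 2 (new)  [load 675/1000]
  525 → disc 3 (new)  [load 525/1000]
  325 → disc 2  [load 1000/1000]
  275 → disc 1  [load 850/1000]
  775 → disc 4 (new)  [load 775/1000]
  225 → disc 4  [load 1000/1000]
  125 → disc 1  [load 975/1000]
  250 → disc 3  [load 775/1000]
  150 → disc 3  [load 925/1000]
  250 → disc 5 (new)  [load 250/1000]
  275 → disc 5  [load 525/1000]
5 discs opened.

5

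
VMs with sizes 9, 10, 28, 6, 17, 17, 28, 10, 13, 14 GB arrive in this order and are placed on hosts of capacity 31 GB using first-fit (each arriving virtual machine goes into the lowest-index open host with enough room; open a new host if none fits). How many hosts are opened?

6

  9 → host 1 (new)  [load 9/31]
  10 → host 1  [load 19/31]
  28 → host 2 (new)  [load 28/31]
  6 → host 1  [load 25/31]
  17 → host 3 (new)  [load 17/31]
  17 → host 4 (new)  [load 17/31]
  28 → host 5 (new)  [load 28/31]
  10 → host 3  [load 27/31]
  13 → host 4  [load 30/31]
  14 → host 6 (new)  [load 14/31]
6 hosts opened.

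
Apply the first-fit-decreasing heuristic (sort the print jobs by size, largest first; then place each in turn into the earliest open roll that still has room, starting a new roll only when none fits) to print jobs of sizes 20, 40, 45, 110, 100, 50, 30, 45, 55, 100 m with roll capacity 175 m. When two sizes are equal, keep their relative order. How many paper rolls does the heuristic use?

Sorted descending: 110, 100, 100, 55, 50, 45, 45, 40, 30, 20.
  110 → roll 1 (new)  [load 110/175]
  100 → roll 2 (new)  [load 100/175]
  100 → roll 3 (new)  [load 100/175]
  55 → roll 1  [load 165/175]
  50 → roll 2  [load 150/175]
  45 → roll 3  [load 145/175]
  45 → roll 4 (new)  [load 45/175]
  40 → roll 4  [load 85/175]
  30 → roll 3  [load 175/175]
  20 → roll 2  [load 170/175]
4 paper rolls opened.

4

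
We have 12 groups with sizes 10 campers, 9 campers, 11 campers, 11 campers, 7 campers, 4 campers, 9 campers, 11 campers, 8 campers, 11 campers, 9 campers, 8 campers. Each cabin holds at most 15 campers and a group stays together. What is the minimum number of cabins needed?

10

Total = 11 + 11 + 11 + 11 + 10 + 9 + 9 + 9 + 8 + 8 + 7 + 4 = 108 campers.
Lower bound: ⌈108/15⌉ = 8 cabins.
Also, 10 groups each exceed 15/2 campers, and no two of those can share a cabin, so at least 10 cabins are needed.
A packing using 10 cabins:
  cabin 1: 11 + 4 = 15
  cabin 2: 11 = 11
  cabin 3: 11 = 11
  cabin 4: 11 = 11
  cabin 5: 10 = 10
  cabin 6: 9 = 9
  cabin 7: 9 = 9
  cabin 8: 9 = 9
  cabin 9: 8 + 7 = 15
  cabin 10: 8 = 8
This matches the lower bound, so 10 is optimal.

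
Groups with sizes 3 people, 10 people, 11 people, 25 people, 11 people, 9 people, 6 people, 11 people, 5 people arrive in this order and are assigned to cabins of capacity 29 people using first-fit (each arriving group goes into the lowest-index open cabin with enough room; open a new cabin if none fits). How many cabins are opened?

4

  3 → cabin 1 (new)  [load 3/29]
  10 → cabin 1  [load 13/29]
  11 → cabin 1  [load 24/29]
  25 → cabin 2 (new)  [load 25/29]
  11 → cabin 3 (new)  [load 11/29]
  9 → cabin 3  [load 20/29]
  6 → cabin 3  [load 26/29]
  11 → cabin 4 (new)  [load 11/29]
  5 → cabin 1  [load 29/29]
4 cabins opened.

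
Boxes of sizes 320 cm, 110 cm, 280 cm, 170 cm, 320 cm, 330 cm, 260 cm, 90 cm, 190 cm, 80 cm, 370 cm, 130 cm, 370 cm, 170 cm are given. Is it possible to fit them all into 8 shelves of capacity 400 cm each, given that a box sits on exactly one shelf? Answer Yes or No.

No

Total = 3190 cm; ⌈3190/400⌉ = 8.
The bound of 8 does not rule out 8, but exhaustive search shows no assignment into 8 shelves of capacity 400 cm exists — the minimum is 9.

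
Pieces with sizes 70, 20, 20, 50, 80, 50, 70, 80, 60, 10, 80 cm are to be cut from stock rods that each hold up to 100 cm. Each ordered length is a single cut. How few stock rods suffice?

Total = 80 + 80 + 80 + 70 + 70 + 60 + 50 + 50 + 20 + 20 + 10 = 590 cm.
Lower bound: ⌈590/100⌉ = 6 stock rods.
A packing using 7 stock rods:
  stock rod 1: 80 + 20 = 100
  stock rod 2: 80 + 20 = 100
  stock rod 3: 80 + 10 = 90
  stock rod 4: 70 = 70
  stock rod 5: 70 = 70
  stock rod 6: 60 = 60
  stock rod 7: 50 + 50 = 100
No arrangement into 6 stock rods stays within capacity, so 7 is optimal.

7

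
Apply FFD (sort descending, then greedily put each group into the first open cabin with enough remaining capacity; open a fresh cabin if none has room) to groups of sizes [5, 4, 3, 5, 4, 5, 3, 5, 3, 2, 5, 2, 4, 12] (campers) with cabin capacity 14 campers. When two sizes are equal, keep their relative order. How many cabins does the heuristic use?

5

Sorted descending: 12, 5, 5, 5, 5, 5, 4, 4, 4, 3, 3, 3, 2, 2.
  12 → cabin 1 (new)  [load 12/14]
  5 → cabin 2 (new)  [load 5/14]
  5 → cabin 2  [load 10/14]
  5 → cabin 3 (new)  [load 5/14]
  5 → cabin 3  [load 10/14]
  5 → cabin 4 (new)  [load 5/14]
  4 → cabin 2  [load 14/14]
  4 → cabin 3  [load 14/14]
  4 → cabin 4  [load 9/14]
  3 → cabin 4  [load 12/14]
  3 → cabin 5 (new)  [load 3/14]
  3 → cabin 5  [load 6/14]
  2 → cabin 1  [load 14/14]
  2 → cabin 4  [load 14/14]
5 cabins opened.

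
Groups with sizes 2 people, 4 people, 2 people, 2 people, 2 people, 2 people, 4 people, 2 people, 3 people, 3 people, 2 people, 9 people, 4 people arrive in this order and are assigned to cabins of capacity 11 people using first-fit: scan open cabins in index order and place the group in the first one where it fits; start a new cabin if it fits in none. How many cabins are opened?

5

  2 → cabin 1 (new)  [load 2/11]
  4 → cabin 1  [load 6/11]
  2 → cabin 1  [load 8/11]
  2 → cabin 1  [load 10/11]
  2 → cabin 2 (new)  [load 2/11]
  2 → cabin 2  [load 4/11]
  4 → cabin 2  [load 8/11]
  2 → cabin 2  [load 10/11]
  3 → cabin 3 (new)  [load 3/11]
  3 → cabin 3  [load 6/11]
  2 → cabin 3  [load 8/11]
  9 → cabin 4 (new)  [load 9/11]
  4 → cabin 5 (new)  [load 4/11]
5 cabins opened.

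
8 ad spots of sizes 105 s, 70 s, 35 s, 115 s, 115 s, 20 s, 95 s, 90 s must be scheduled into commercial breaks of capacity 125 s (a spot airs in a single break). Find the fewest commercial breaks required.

Total = 115 + 115 + 105 + 95 + 90 + 70 + 35 + 20 = 645 s.
Lower bound: ⌈645/125⌉ = 6 commercial breaks.
A packing using 6 commercial breaks:
  break 1: 115 = 115
  break 2: 115 = 115
  break 3: 105 + 20 = 125
  break 4: 95 = 95
  break 5: 90 + 35 = 125
  break 6: 70 = 70
This matches the lower bound, so 6 is optimal.

6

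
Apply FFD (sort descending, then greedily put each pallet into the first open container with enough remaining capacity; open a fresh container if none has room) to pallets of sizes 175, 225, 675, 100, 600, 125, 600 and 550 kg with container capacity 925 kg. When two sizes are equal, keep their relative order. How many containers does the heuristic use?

Sorted descending: 675, 600, 600, 550, 225, 175, 125, 100.
  675 → container 1 (new)  [load 675/925]
  600 → container 2 (new)  [load 600/925]
  600 → container 3 (new)  [load 600/925]
  550 → container 4 (new)  [load 550/925]
  225 → container 1  [load 900/925]
  175 → container 2  [load 775/925]
  125 → container 2  [load 900/925]
  100 → container 3  [load 700/925]
4 containers opened.

4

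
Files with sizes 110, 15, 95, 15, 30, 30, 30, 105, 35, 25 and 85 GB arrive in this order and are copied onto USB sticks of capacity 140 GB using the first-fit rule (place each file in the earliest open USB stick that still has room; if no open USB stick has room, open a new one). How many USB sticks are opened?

5

  110 → USB stick 1 (new)  [load 110/140]
  15 → USB stick 1  [load 125/140]
  95 → USB stick 2 (new)  [load 95/140]
  15 → USB stick 1  [load 140/140]
  30 → USB stick 2  [load 125/140]
  30 → USB stick 3 (new)  [load 30/140]
  30 → USB stick 3  [load 60/140]
  105 → USB stick 4 (new)  [load 105/140]
  35 → USB stick 3  [load 95/140]
  25 → USB stick 3  [load 120/140]
  85 → USB stick 5 (new)  [load 85/140]
5 USB sticks opened.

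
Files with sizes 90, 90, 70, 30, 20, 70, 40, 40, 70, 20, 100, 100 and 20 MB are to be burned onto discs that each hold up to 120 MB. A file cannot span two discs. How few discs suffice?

Total = 100 + 100 + 90 + 90 + 70 + 70 + 70 + 40 + 40 + 30 + 20 + 20 + 20 = 760 MB.
Lower bound: ⌈760/120⌉ = 7 discs.
A packing using 7 discs:
  disc 1: 100 + 20 = 120
  disc 2: 100 + 20 = 120
  disc 3: 90 + 30 = 120
  disc 4: 90 + 20 = 110
  disc 5: 70 + 40 = 110
  disc 6: 70 + 40 = 110
  disc 7: 70 = 70
This matches the lower bound, so 7 is optimal.

7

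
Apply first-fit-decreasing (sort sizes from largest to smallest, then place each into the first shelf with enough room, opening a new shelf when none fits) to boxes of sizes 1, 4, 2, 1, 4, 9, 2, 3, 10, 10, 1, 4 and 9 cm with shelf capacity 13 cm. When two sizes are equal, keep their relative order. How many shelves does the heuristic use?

5

Sorted descending: 10, 10, 9, 9, 4, 4, 4, 3, 2, 2, 1, 1, 1.
  10 → shelf 1 (new)  [load 10/13]
  10 → shelf 2 (new)  [load 10/13]
  9 → shelf 3 (new)  [load 9/13]
  9 → shelf 4 (new)  [load 9/13]
  4 → shelf 3  [load 13/13]
  4 → shelf 4  [load 13/13]
  4 → shelf 5 (new)  [load 4/13]
  3 → shelf 1  [load 13/13]
  2 → shelf 2  [load 12/13]
  2 → shelf 5  [load 6/13]
  1 → shelf 2  [load 13/13]
  1 → shelf 5  [load 7/13]
  1 → shelf 5  [load 8/13]
5 shelves opened.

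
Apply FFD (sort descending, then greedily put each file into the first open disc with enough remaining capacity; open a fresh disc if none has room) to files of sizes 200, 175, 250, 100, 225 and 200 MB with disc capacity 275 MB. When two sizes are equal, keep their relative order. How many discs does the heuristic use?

5

Sorted descending: 250, 225, 200, 200, 175, 100.
  250 → disc 1 (new)  [load 250/275]
  225 → disc 2 (new)  [load 225/275]
  200 → disc 3 (new)  [load 200/275]
  200 → disc 4 (new)  [load 200/275]
  175 → disc 5 (new)  [load 175/275]
  100 → disc 5  [load 275/275]
5 discs opened.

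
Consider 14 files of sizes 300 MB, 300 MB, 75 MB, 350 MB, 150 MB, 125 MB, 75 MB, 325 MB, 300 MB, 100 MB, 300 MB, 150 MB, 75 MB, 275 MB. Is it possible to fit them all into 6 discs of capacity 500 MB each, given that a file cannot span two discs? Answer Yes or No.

No

Total = 2900 MB; ⌈2900/500⌉ = 6.
7 files each exceed half the capacity and cannot share a disc, forcing at least 7 discs.
At least 7 discs are required, but only 6 are allowed.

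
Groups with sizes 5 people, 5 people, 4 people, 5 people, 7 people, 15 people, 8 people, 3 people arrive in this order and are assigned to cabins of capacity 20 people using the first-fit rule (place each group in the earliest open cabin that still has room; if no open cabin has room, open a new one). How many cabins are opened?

  5 → cabin 1 (new)  [load 5/20]
  5 → cabin 1  [load 10/20]
  4 → cabin 1  [load 14/20]
  5 → cabin 1  [load 19/20]
  7 → cabin 2 (new)  [load 7/20]
  15 → cabin 3 (new)  [load 15/20]
  8 → cabin 2  [load 15/20]
  3 → cabin 2  [load 18/20]
3 cabins opened.

3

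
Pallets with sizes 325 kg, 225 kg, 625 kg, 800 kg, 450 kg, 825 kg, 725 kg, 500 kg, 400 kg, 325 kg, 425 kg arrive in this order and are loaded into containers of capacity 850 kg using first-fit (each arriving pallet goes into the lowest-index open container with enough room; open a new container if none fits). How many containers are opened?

8

  325 → container 1 (new)  [load 325/850]
  225 → container 1  [load 550/850]
  625 → container 2 (new)  [load 625/850]
  800 → container 3 (new)  [load 800/850]
  450 → container 4 (new)  [load 450/850]
  825 → container 5 (new)  [load 825/850]
  725 → container 6 (new)  [load 725/850]
  500 → container 7 (new)  [load 500/850]
  400 → container 4  [load 850/850]
  325 → container 7  [load 825/850]
  425 → container 8 (new)  [load 425/850]
8 containers opened.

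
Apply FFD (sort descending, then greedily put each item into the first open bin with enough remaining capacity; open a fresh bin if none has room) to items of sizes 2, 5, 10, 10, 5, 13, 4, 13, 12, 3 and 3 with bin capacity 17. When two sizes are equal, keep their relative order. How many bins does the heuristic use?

Sorted descending: 13, 13, 12, 10, 10, 5, 5, 4, 3, 3, 2.
  13 → bin 1 (new)  [load 13/17]
  13 → bin 2 (new)  [load 13/17]
  12 → bin 3 (new)  [load 12/17]
  10 → bin 4 (new)  [load 10/17]
  10 → bin 5 (new)  [load 10/17]
  5 → bin 3  [load 17/17]
  5 → bin 4  [load 15/17]
  4 → bin 1  [load 17/17]
  3 → bin 2  [load 16/17]
  3 → bin 5  [load 13/17]
  2 → bin 4  [load 17/17]
5 bins opened.

5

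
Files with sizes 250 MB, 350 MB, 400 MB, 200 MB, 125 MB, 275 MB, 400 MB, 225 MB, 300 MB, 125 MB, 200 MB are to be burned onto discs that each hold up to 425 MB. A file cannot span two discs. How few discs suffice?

Total = 400 + 400 + 350 + 300 + 275 + 250 + 225 + 200 + 200 + 125 + 125 = 2850 MB.
Lower bound: ⌈2850/425⌉ = 7 discs.
A packing using 8 discs:
  disc 1: 400 = 400
  disc 2: 400 = 400
  disc 3: 350 = 350
  disc 4: 300 + 125 = 425
  disc 5: 275 + 125 = 400
  disc 6: 250 = 250
  disc 7: 225 + 200 = 425
  disc 8: 200 = 200
No arrangement into 7 discs stays within capacity, so 8 is optimal.

8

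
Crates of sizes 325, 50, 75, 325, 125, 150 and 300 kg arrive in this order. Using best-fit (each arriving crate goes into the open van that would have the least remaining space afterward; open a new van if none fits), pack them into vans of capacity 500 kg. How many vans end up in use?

3

  325 → van 1 (new)  [load 325/500]
  50 → van 1  [load 375/500]
  75 → van 1  [load 450/500]
  325 → van 2 (new)  [load 325/500]
  125 → van 2  [load 450/500]
  150 → van 3 (new)  [load 150/500]
  300 → van 3  [load 450/500]
3 vans opened.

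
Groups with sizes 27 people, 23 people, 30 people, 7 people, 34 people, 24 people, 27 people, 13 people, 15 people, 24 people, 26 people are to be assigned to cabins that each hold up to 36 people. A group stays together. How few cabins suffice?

Total = 34 + 30 + 27 + 27 + 26 + 24 + 24 + 23 + 15 + 13 + 7 = 250 people.
Lower bound: ⌈250/36⌉ = 7 cabins.
Also, 8 groups each exceed 18 people, and no two of those can share a cabin, so at least 8 cabins are needed.
A packing using 9 cabins:
  cabin 1: 34 = 34
  cabin 2: 30 = 30
  cabin 3: 27 + 7 = 34
  cabin 4: 27 = 27
  cabin 5: 26 = 26
  cabin 6: 24 = 24
  cabin 7: 24 = 24
  cabin 8: 23 + 13 = 36
  cabin 9: 15 = 15
No arrangement into 8 cabins stays within capacity, so 9 is optimal.

9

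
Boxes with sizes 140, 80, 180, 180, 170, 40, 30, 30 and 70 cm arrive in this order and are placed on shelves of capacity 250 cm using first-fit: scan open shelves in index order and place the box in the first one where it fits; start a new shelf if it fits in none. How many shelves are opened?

4

  140 → shelf 1 (new)  [load 140/250]
  80 → shelf 1  [load 220/250]
  180 → shelf 2 (new)  [load 180/250]
  180 → shelf 3 (new)  [load 180/250]
  170 → shelf 4 (new)  [load 170/250]
  40 → shelf 2  [load 220/250]
  30 → shelf 1  [load 250/250]
  30 → shelf 2  [load 250/250]
  70 → shelf 3  [load 250/250]
4 shelves opened.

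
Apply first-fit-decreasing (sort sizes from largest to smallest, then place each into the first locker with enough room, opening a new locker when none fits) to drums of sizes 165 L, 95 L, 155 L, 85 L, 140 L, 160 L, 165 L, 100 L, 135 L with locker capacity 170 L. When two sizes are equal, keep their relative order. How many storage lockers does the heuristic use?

9

Sorted descending: 165, 165, 160, 155, 140, 135, 100, 95, 85.
  165 → locker 1 (new)  [load 165/170]
  165 → locker 2 (new)  [load 165/170]
  160 → locker 3 (new)  [load 160/170]
  155 → locker 4 (new)  [load 155/170]
  140 → locker 5 (new)  [load 140/170]
  135 → locker 6 (new)  [load 135/170]
  100 → locker 7 (new)  [load 100/170]
  95 → locker 8 (new)  [load 95/170]
  85 → locker 9 (new)  [load 85/170]
9 storage lockers opened.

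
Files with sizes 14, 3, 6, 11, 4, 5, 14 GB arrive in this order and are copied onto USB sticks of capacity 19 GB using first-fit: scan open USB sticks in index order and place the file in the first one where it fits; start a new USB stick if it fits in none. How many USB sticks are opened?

4

  14 → USB stick 1 (new)  [load 14/19]
  3 → USB stick 1  [load 17/19]
  6 → USB stick 2 (new)  [load 6/19]
  11 → USB stick 2  [load 17/19]
  4 → USB stick 3 (new)  [load 4/19]
  5 → USB stick 3  [load 9/19]
  14 → USB stick 4 (new)  [load 14/19]
4 USB sticks opened.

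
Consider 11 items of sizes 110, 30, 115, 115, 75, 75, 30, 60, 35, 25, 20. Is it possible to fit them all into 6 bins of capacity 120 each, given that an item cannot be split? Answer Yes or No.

Yes

A valid assignment using 6 bins:
  bin 1: 115 = 115
  bin 2: 115 = 115
  bin 3: 110 = 110
  bin 4: 75 + 35 = 110
  bin 5: 75 + 25 + 20 = 120
  bin 6: 60 + 30 + 30 = 120
Every load is within 120, so 6 bins suffice.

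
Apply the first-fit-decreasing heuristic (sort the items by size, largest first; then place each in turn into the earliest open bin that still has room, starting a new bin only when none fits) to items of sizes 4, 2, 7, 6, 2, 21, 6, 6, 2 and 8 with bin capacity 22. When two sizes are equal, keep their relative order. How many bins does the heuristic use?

Sorted descending: 21, 8, 7, 6, 6, 6, 4, 2, 2, 2.
  21 → bin 1 (new)  [load 21/22]
  8 → bin 2 (new)  [load 8/22]
  7 → bin 2  [load 15/22]
  6 → bin 2  [load 21/22]
  6 → bin 3 (new)  [load 6/22]
  6 → bin 3  [load 12/22]
  4 → bin 3  [load 16/22]
  2 → bin 3  [load 18/22]
  2 → bin 3  [load 20/22]
  2 → bin 3  [load 22/22]
3 bins opened.

3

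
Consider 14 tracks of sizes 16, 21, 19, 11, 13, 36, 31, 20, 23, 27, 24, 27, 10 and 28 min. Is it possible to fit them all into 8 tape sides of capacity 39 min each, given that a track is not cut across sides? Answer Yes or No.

No

Total = 306 min; ⌈306/39⌉ = 8.
9 tracks each exceed half the capacity and cannot share a side, forcing at least 9 tape sides.
At least 9 tape sides are required, but only 8 are allowed.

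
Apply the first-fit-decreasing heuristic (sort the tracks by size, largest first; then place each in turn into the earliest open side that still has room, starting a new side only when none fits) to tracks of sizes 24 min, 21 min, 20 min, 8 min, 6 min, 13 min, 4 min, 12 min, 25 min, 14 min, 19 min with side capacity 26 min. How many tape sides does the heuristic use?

7

Sorted descending: 25, 24, 21, 20, 19, 14, 13, 12, 8, 6, 4.
  25 → side 1 (new)  [load 25/26]
  24 → side 2 (new)  [load 24/26]
  21 → side 3 (new)  [load 21/26]
  20 → side 4 (new)  [load 20/26]
  19 → side 5 (new)  [load 19/26]
  14 → side 6 (new)  [load 14/26]
  13 → side 7 (new)  [load 13/26]
  12 → side 6  [load 26/26]
  8 → side 7  [load 21/26]
  6 → side 4  [load 26/26]
  4 → side 3  [load 25/26]
7 tape sides opened.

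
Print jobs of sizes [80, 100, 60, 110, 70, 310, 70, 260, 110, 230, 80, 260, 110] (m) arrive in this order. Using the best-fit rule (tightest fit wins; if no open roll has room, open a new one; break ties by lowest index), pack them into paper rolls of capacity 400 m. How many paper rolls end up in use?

6

  80 → roll 1 (new)  [load 80/400]
  100 → roll 1  [load 180/400]
  60 → roll 1  [load 240/400]
  110 → roll 1  [load 350/400]
  70 → roll 2 (new)  [load 70/400]
  310 → roll 2  [load 380/400]
  70 → roll 3 (new)  [load 70/400]
  260 → roll 3  [load 330/400]
  110 → roll 4 (new)  [load 110/400]
  230 → roll 4  [load 340/400]
  80 → roll 5 (new)  [load 80/400]
  260 → roll 5  [load 340/400]
  110 → roll 6 (new)  [load 110/400]
6 paper rolls opened.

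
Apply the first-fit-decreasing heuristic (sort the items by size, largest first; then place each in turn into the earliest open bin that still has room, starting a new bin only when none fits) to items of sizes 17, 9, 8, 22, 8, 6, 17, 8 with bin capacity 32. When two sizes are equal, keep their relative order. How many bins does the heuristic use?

4

Sorted descending: 22, 17, 17, 9, 8, 8, 8, 6.
  22 → bin 1 (new)  [load 22/32]
  17 → bin 2 (new)  [load 17/32]
  17 → bin 3 (new)  [load 17/32]
  9 → bin 1  [load 31/32]
  8 → bin 2  [load 25/32]
  8 → bin 3  [load 25/32]
  8 → bin 4 (new)  [load 8/32]
  6 → bin 2  [load 31/32]
4 bins opened.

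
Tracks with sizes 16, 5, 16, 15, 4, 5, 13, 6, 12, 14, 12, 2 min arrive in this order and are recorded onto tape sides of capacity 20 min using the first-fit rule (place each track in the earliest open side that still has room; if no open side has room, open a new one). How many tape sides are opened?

  16 → side 1 (new)  [load 16/20]
  5 → side 2 (new)  [load 5/20]
  16 → side 3 (new)  [load 16/20]
  15 → side 2  [load 20/20]
  4 → side 1  [load 20/20]
  5 → side 4 (new)  [load 5/20]
  13 → side 4  [load 18/20]
  6 → side 5 (new)  [load 6/20]
  12 → side 5  [load 18/20]
  14 → side 6 (new)  [load 14/20]
  12 → side 7 (new)  [load 12/20]
  2 → side 3  [load 18/20]
7 tape sides opened.

7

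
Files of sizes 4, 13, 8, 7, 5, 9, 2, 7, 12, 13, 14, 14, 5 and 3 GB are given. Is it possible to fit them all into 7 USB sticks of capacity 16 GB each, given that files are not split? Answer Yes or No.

No

Total = 116 GB; ⌈116/16⌉ = 8.
At least 8 USB sticks are required, but only 7 are allowed.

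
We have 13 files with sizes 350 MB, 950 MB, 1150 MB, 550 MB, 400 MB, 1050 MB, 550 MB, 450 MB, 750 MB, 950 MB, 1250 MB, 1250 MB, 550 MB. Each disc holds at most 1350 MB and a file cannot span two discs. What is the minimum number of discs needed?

Total = 1250 + 1250 + 1150 + 1050 + 950 + 950 + 750 + 550 + 550 + 550 + 450 + 400 + 350 = 10200 MB.
Lower bound: ⌈10200/1350⌉ = 8 discs.
A packing using 9 discs:
  disc 1: 1250 = 1250
  disc 2: 1250 = 1250
  disc 3: 1150 = 1150
  disc 4: 1050 = 1050
  disc 5: 950 + 400 = 1350
  disc 6: 950 + 350 = 1300
  disc 7: 750 + 550 = 1300
  disc 8: 550 + 550 = 1100
  disc 9: 450 = 450
No arrangement into 8 discs stays within capacity, so 9 is optimal.

9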